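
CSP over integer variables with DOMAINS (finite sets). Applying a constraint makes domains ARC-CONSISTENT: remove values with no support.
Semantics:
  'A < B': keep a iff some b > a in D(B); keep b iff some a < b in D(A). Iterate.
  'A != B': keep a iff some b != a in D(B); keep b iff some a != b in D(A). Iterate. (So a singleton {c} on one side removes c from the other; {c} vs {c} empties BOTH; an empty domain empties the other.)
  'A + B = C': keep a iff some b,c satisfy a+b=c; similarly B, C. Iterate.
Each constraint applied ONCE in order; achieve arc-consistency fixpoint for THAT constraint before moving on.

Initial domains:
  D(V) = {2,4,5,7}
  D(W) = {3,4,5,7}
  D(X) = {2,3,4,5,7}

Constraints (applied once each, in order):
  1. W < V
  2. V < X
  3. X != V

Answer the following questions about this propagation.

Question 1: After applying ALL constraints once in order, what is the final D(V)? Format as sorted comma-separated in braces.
Constraint 1 (W < V) on D(W)={3,4,5,7} D(V)={2,4,5,7}: W {3,4,5,7}->{3,4,5}; V {2,4,5,7}->{4,5,7}
Constraint 2 (V < X) on D(V)={4,5,7} D(X)={2,3,4,5,7}: V {4,5,7}->{4,5}; X {2,3,4,5,7}->{5,7}
Constraint 3 (X != V) on D(X)={5,7} D(V)={4,5}: no change
So after all 3 constraints: D(V) = {4,5}

Answer: {4,5}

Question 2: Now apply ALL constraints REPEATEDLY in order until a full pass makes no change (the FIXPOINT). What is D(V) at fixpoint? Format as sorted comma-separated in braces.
Answer: {4,5}

Derivation:
pass 0 (initial): D(V)={2,4,5,7}
pass 1: V {2,4,5,7}->{4,5}; W {3,4,5,7}->{3,4,5}; X {2,3,4,5,7}->{5,7}
pass 2: W {3,4,5}->{3,4}
pass 3: no change
Fixpoint after 3 passes: D(V) = {4,5}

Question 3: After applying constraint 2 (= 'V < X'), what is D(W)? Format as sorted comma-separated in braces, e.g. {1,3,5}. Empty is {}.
Answer: {3,4,5}

Derivation:
Constraint 1 (W < V) on D(W)={3,4,5,7} D(V)={2,4,5,7}: W {3,4,5,7}->{3,4,5}; V {2,4,5,7}->{4,5,7}
Constraint 2 (V < X) on D(V)={4,5,7} D(X)={2,3,4,5,7}: V {4,5,7}->{4,5}; X {2,3,4,5,7}->{5,7}
So after constraint 2: D(W) = {3,4,5}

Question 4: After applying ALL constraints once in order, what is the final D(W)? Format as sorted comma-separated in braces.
Answer: {3,4,5}

Derivation:
Constraint 1 (W < V) on D(W)={3,4,5,7} D(V)={2,4,5,7}: W {3,4,5,7}->{3,4,5}; V {2,4,5,7}->{4,5,7}
Constraint 2 (V < X) on D(V)={4,5,7} D(X)={2,3,4,5,7}: V {4,5,7}->{4,5}; X {2,3,4,5,7}->{5,7}
Constraint 3 (X != V) on D(X)={5,7} D(V)={4,5}: no change
So after all 3 constraints: D(W) = {3,4,5}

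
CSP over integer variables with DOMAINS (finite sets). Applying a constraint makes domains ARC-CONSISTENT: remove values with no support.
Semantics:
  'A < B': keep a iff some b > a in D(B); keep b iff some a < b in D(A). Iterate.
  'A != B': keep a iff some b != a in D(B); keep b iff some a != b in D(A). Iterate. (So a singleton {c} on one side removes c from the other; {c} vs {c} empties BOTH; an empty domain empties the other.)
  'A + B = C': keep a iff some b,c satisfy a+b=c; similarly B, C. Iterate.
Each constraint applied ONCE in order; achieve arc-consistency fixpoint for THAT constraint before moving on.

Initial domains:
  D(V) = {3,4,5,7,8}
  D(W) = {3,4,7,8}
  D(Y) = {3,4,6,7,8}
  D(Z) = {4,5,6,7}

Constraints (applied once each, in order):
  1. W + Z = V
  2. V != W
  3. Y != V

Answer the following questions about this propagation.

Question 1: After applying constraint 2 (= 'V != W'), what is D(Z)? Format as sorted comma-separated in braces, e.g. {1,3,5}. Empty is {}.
Constraint 1 (W + Z = V) on D(W)={3,4,7,8} D(Z)={4,5,6,7} D(V)={3,4,5,7,8}: W {3,4,7,8}->{3,4}; Z {4,5,6,7}->{4,5}; V {3,4,5,7,8}->{7,8}
Constraint 2 (V != W) on D(V)={7,8} D(W)={3,4}: no change
So after constraint 2: D(Z) = {4,5}

Answer: {4,5}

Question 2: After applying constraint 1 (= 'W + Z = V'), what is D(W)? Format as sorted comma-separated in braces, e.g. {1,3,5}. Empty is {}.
Constraint 1 (W + Z = V) on D(W)={3,4,7,8} D(Z)={4,5,6,7} D(V)={3,4,5,7,8}: W {3,4,7,8}->{3,4}; Z {4,5,6,7}->{4,5}; V {3,4,5,7,8}->{7,8}
So after constraint 1: D(W) = {3,4}

Answer: {3,4}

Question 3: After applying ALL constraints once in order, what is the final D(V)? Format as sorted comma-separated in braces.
Constraint 1 (W + Z = V) on D(W)={3,4,7,8} D(Z)={4,5,6,7} D(V)={3,4,5,7,8}: W {3,4,7,8}->{3,4}; Z {4,5,6,7}->{4,5}; V {3,4,5,7,8}->{7,8}
Constraint 2 (V != W) on D(V)={7,8} D(W)={3,4}: no change
Constraint 3 (Y != V) on D(Y)={3,4,6,7,8} D(V)={7,8}: no change
So after all 3 constraints: D(V) = {7,8}

Answer: {7,8}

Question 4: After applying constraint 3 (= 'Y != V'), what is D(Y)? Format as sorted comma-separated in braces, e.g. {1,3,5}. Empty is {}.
Constraint 1 (W + Z = V) on D(W)={3,4,7,8} D(Z)={4,5,6,7} D(V)={3,4,5,7,8}: W {3,4,7,8}->{3,4}; Z {4,5,6,7}->{4,5}; V {3,4,5,7,8}->{7,8}
Constraint 2 (V != W) on D(V)={7,8} D(W)={3,4}: no change
Constraint 3 (Y != V) on D(Y)={3,4,6,7,8} D(V)={7,8}: no change
So after constraint 3: D(Y) = {3,4,6,7,8}

Answer: {3,4,6,7,8}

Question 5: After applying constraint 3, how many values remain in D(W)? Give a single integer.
Answer: 2

Derivation:
Constraint 1 (W + Z = V) on D(W)={3,4,7,8} D(Z)={4,5,6,7} D(V)={3,4,5,7,8}: W {3,4,7,8}->{3,4}; Z {4,5,6,7}->{4,5}; V {3,4,5,7,8}->{7,8}
Constraint 2 (V != W) on D(V)={7,8} D(W)={3,4}: no change
Constraint 3 (Y != V) on D(Y)={3,4,6,7,8} D(V)={7,8}: no change
So after constraint 3: D(W)={3,4}, size = 2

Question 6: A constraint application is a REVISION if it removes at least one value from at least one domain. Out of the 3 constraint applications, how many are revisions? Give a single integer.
Answer: 1

Derivation:
Constraint 1 (W + Z = V) on D(W)={3,4,7,8} D(Z)={4,5,6,7} D(V)={3,4,5,7,8}: W {3,4,7,8}->{3,4}; Z {4,5,6,7}->{4,5}; V {3,4,5,7,8}->{7,8} => REVISION
Constraint 2 (V != W) on D(V)={7,8} D(W)={3,4}: no change => not a revision
Constraint 3 (Y != V) on D(Y)={3,4,6,7,8} D(V)={7,8}: no change => not a revision
Total revisions = 1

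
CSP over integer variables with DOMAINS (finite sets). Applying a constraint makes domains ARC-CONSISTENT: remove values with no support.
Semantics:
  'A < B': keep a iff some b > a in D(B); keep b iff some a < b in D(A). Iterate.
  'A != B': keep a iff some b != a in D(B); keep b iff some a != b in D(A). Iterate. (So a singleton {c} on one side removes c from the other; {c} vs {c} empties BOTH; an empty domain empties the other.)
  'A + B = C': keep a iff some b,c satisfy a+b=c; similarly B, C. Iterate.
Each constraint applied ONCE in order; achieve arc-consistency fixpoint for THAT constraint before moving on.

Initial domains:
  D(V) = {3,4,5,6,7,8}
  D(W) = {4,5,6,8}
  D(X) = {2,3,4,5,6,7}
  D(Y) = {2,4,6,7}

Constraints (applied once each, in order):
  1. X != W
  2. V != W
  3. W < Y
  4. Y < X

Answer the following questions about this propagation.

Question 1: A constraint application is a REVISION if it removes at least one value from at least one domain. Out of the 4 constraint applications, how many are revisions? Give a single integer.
Constraint 1 (X != W) on D(X)={2,3,4,5,6,7} D(W)={4,5,6,8}: no change => not a revision
Constraint 2 (V != W) on D(V)={3,4,5,6,7,8} D(W)={4,5,6,8}: no change => not a revision
Constraint 3 (W < Y) on D(W)={4,5,6,8} D(Y)={2,4,6,7}: W {4,5,6,8}->{4,5,6}; Y {2,4,6,7}->{6,7} => REVISION
Constraint 4 (Y < X) on D(Y)={6,7} D(X)={2,3,4,5,6,7}: Y {6,7}->{6}; X {2,3,4,5,6,7}->{7} => REVISION
Total revisions = 2

Answer: 2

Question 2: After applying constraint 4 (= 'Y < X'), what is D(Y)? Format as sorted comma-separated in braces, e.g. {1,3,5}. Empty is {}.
Constraint 1 (X != W) on D(X)={2,3,4,5,6,7} D(W)={4,5,6,8}: no change
Constraint 2 (V != W) on D(V)={3,4,5,6,7,8} D(W)={4,5,6,8}: no change
Constraint 3 (W < Y) on D(W)={4,5,6,8} D(Y)={2,4,6,7}: W {4,5,6,8}->{4,5,6}; Y {2,4,6,7}->{6,7}
Constraint 4 (Y < X) on D(Y)={6,7} D(X)={2,3,4,5,6,7}: Y {6,7}->{6}; X {2,3,4,5,6,7}->{7}
So after constraint 4: D(Y) = {6}

Answer: {6}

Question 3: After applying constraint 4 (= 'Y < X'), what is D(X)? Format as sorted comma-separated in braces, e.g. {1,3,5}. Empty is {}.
Constraint 1 (X != W) on D(X)={2,3,4,5,6,7} D(W)={4,5,6,8}: no change
Constraint 2 (V != W) on D(V)={3,4,5,6,7,8} D(W)={4,5,6,8}: no change
Constraint 3 (W < Y) on D(W)={4,5,6,8} D(Y)={2,4,6,7}: W {4,5,6,8}->{4,5,6}; Y {2,4,6,7}->{6,7}
Constraint 4 (Y < X) on D(Y)={6,7} D(X)={2,3,4,5,6,7}: Y {6,7}->{6}; X {2,3,4,5,6,7}->{7}
So after constraint 4: D(X) = {7}

Answer: {7}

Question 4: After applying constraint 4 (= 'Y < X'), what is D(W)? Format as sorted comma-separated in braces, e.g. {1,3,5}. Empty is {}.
Answer: {4,5,6}

Derivation:
Constraint 1 (X != W) on D(X)={2,3,4,5,6,7} D(W)={4,5,6,8}: no change
Constraint 2 (V != W) on D(V)={3,4,5,6,7,8} D(W)={4,5,6,8}: no change
Constraint 3 (W < Y) on D(W)={4,5,6,8} D(Y)={2,4,6,7}: W {4,5,6,8}->{4,5,6}; Y {2,4,6,7}->{6,7}
Constraint 4 (Y < X) on D(Y)={6,7} D(X)={2,3,4,5,6,7}: Y {6,7}->{6}; X {2,3,4,5,6,7}->{7}
So after constraint 4: D(W) = {4,5,6}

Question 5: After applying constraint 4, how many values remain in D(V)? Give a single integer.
Answer: 6

Derivation:
Constraint 1 (X != W) on D(X)={2,3,4,5,6,7} D(W)={4,5,6,8}: no change
Constraint 2 (V != W) on D(V)={3,4,5,6,7,8} D(W)={4,5,6,8}: no change
Constraint 3 (W < Y) on D(W)={4,5,6,8} D(Y)={2,4,6,7}: W {4,5,6,8}->{4,5,6}; Y {2,4,6,7}->{6,7}
Constraint 4 (Y < X) on D(Y)={6,7} D(X)={2,3,4,5,6,7}: Y {6,7}->{6}; X {2,3,4,5,6,7}->{7}
So after constraint 4: D(V)={3,4,5,6,7,8}, size = 6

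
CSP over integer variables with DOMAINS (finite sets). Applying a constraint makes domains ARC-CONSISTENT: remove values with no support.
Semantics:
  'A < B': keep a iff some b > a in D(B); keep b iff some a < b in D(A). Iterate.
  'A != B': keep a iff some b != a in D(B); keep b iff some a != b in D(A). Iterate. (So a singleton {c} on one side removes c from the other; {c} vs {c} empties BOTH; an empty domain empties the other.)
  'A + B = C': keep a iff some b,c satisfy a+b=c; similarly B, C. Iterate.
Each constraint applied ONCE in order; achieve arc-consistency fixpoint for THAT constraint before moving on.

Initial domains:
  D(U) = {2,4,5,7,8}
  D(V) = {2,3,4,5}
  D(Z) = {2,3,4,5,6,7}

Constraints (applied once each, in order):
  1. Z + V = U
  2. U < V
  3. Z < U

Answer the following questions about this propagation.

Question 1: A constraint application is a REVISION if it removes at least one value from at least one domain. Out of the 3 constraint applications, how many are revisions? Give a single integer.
Answer: 3

Derivation:
Constraint 1 (Z + V = U) on D(Z)={2,3,4,5,6,7} D(V)={2,3,4,5} D(U)={2,4,5,7,8}: Z {2,3,4,5,6,7}->{2,3,4,5,6}; U {2,4,5,7,8}->{4,5,7,8} => REVISION
Constraint 2 (U < V) on D(U)={4,5,7,8} D(V)={2,3,4,5}: U {4,5,7,8}->{4}; V {2,3,4,5}->{5} => REVISION
Constraint 3 (Z < U) on D(Z)={2,3,4,5,6} D(U)={4}: Z {2,3,4,5,6}->{2,3} => REVISION
Total revisions = 3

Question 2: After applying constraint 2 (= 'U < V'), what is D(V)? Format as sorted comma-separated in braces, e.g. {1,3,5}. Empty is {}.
Answer: {5}

Derivation:
Constraint 1 (Z + V = U) on D(Z)={2,3,4,5,6,7} D(V)={2,3,4,5} D(U)={2,4,5,7,8}: Z {2,3,4,5,6,7}->{2,3,4,5,6}; U {2,4,5,7,8}->{4,5,7,8}
Constraint 2 (U < V) on D(U)={4,5,7,8} D(V)={2,3,4,5}: U {4,5,7,8}->{4}; V {2,3,4,5}->{5}
So after constraint 2: D(V) = {5}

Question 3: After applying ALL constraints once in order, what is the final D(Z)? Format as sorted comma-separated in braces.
Constraint 1 (Z + V = U) on D(Z)={2,3,4,5,6,7} D(V)={2,3,4,5} D(U)={2,4,5,7,8}: Z {2,3,4,5,6,7}->{2,3,4,5,6}; U {2,4,5,7,8}->{4,5,7,8}
Constraint 2 (U < V) on D(U)={4,5,7,8} D(V)={2,3,4,5}: U {4,5,7,8}->{4}; V {2,3,4,5}->{5}
Constraint 3 (Z < U) on D(Z)={2,3,4,5,6} D(U)={4}: Z {2,3,4,5,6}->{2,3}
So after all 3 constraints: D(Z) = {2,3}

Answer: {2,3}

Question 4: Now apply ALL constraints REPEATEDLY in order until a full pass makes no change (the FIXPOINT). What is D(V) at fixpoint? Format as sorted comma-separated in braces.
pass 0 (initial): D(V)={2,3,4,5}
pass 1: U {2,4,5,7,8}->{4}; V {2,3,4,5}->{5}; Z {2,3,4,5,6,7}->{2,3}
pass 2: U {4}->{}; V {5}->{}; Z {2,3}->{}
pass 3: no change
Fixpoint after 3 passes: D(V) = {}

Answer: {}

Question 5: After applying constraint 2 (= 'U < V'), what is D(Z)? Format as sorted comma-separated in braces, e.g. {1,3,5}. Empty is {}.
Answer: {2,3,4,5,6}

Derivation:
Constraint 1 (Z + V = U) on D(Z)={2,3,4,5,6,7} D(V)={2,3,4,5} D(U)={2,4,5,7,8}: Z {2,3,4,5,6,7}->{2,3,4,5,6}; U {2,4,5,7,8}->{4,5,7,8}
Constraint 2 (U < V) on D(U)={4,5,7,8} D(V)={2,3,4,5}: U {4,5,7,8}->{4}; V {2,3,4,5}->{5}
So after constraint 2: D(Z) = {2,3,4,5,6}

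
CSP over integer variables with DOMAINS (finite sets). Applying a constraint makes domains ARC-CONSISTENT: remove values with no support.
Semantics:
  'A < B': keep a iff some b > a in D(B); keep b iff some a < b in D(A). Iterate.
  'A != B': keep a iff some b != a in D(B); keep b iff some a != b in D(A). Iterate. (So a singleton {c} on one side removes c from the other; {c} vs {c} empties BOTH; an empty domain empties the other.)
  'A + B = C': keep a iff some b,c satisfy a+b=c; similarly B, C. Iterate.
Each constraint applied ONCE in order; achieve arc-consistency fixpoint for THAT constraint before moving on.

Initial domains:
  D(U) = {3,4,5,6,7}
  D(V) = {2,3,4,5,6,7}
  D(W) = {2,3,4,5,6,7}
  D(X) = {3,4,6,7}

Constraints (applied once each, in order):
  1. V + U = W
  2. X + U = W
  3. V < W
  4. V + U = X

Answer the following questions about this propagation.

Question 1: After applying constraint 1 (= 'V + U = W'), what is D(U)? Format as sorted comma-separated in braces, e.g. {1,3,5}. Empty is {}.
Constraint 1 (V + U = W) on D(V)={2,3,4,5,6,7} D(U)={3,4,5,6,7} D(W)={2,3,4,5,6,7}: V {2,3,4,5,6,7}->{2,3,4}; U {3,4,5,6,7}->{3,4,5}; W {2,3,4,5,6,7}->{5,6,7}
So after constraint 1: D(U) = {3,4,5}

Answer: {3,4,5}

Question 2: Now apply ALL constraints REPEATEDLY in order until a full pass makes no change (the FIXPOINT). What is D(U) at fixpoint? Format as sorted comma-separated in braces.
pass 0 (initial): D(U)={3,4,5,6,7}
pass 1: U {3,4,5,6,7}->{}; V {2,3,4,5,6,7}->{}; W {2,3,4,5,6,7}->{6,7}; X {3,4,6,7}->{}
pass 2: W {6,7}->{}
pass 3: no change
Fixpoint after 3 passes: D(U) = {}

Answer: {}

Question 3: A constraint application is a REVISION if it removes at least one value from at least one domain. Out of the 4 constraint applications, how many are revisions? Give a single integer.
Constraint 1 (V + U = W) on D(V)={2,3,4,5,6,7} D(U)={3,4,5,6,7} D(W)={2,3,4,5,6,7}: V {2,3,4,5,6,7}->{2,3,4}; U {3,4,5,6,7}->{3,4,5}; W {2,3,4,5,6,7}->{5,6,7} => REVISION
Constraint 2 (X + U = W) on D(X)={3,4,6,7} D(U)={3,4,5} D(W)={5,6,7}: X {3,4,6,7}->{3,4}; U {3,4,5}->{3,4}; W {5,6,7}->{6,7} => REVISION
Constraint 3 (V < W) on D(V)={2,3,4} D(W)={6,7}: no change => not a revision
Constraint 4 (V + U = X) on D(V)={2,3,4} D(U)={3,4} D(X)={3,4}: V {2,3,4}->{}; U {3,4}->{}; X {3,4}->{} => REVISION
Total revisions = 3

Answer: 3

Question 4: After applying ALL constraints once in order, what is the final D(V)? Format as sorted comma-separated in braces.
Answer: {}

Derivation:
Constraint 1 (V + U = W) on D(V)={2,3,4,5,6,7} D(U)={3,4,5,6,7} D(W)={2,3,4,5,6,7}: V {2,3,4,5,6,7}->{2,3,4}; U {3,4,5,6,7}->{3,4,5}; W {2,3,4,5,6,7}->{5,6,7}
Constraint 2 (X + U = W) on D(X)={3,4,6,7} D(U)={3,4,5} D(W)={5,6,7}: X {3,4,6,7}->{3,4}; U {3,4,5}->{3,4}; W {5,6,7}->{6,7}
Constraint 3 (V < W) on D(V)={2,3,4} D(W)={6,7}: no change
Constraint 4 (V + U = X) on D(V)={2,3,4} D(U)={3,4} D(X)={3,4}: V {2,3,4}->{}; U {3,4}->{}; X {3,4}->{}
So after all 4 constraints: D(V) = {}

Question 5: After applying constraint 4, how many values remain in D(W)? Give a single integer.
Constraint 1 (V + U = W) on D(V)={2,3,4,5,6,7} D(U)={3,4,5,6,7} D(W)={2,3,4,5,6,7}: V {2,3,4,5,6,7}->{2,3,4}; U {3,4,5,6,7}->{3,4,5}; W {2,3,4,5,6,7}->{5,6,7}
Constraint 2 (X + U = W) on D(X)={3,4,6,7} D(U)={3,4,5} D(W)={5,6,7}: X {3,4,6,7}->{3,4}; U {3,4,5}->{3,4}; W {5,6,7}->{6,7}
Constraint 3 (V < W) on D(V)={2,3,4} D(W)={6,7}: no change
Constraint 4 (V + U = X) on D(V)={2,3,4} D(U)={3,4} D(X)={3,4}: V {2,3,4}->{}; U {3,4}->{}; X {3,4}->{}
So after constraint 4: D(W)={6,7}, size = 2

Answer: 2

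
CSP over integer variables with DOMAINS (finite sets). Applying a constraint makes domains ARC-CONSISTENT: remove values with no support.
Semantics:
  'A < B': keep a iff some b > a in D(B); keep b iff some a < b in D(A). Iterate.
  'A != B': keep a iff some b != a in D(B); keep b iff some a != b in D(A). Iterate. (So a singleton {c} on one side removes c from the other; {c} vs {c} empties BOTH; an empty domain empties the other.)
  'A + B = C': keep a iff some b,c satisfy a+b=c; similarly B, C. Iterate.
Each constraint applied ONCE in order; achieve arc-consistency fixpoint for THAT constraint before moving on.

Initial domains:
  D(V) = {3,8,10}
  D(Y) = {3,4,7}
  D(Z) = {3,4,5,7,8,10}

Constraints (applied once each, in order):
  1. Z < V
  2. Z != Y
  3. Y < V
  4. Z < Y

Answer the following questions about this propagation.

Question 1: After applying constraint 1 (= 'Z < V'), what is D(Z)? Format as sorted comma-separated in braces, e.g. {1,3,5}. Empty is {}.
Answer: {3,4,5,7,8}

Derivation:
Constraint 1 (Z < V) on D(Z)={3,4,5,7,8,10} D(V)={3,8,10}: Z {3,4,5,7,8,10}->{3,4,5,7,8}; V {3,8,10}->{8,10}
So after constraint 1: D(Z) = {3,4,5,7,8}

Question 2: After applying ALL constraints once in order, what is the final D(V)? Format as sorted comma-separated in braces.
Answer: {8,10}

Derivation:
Constraint 1 (Z < V) on D(Z)={3,4,5,7,8,10} D(V)={3,8,10}: Z {3,4,5,7,8,10}->{3,4,5,7,8}; V {3,8,10}->{8,10}
Constraint 2 (Z != Y) on D(Z)={3,4,5,7,8} D(Y)={3,4,7}: no change
Constraint 3 (Y < V) on D(Y)={3,4,7} D(V)={8,10}: no change
Constraint 4 (Z < Y) on D(Z)={3,4,5,7,8} D(Y)={3,4,7}: Z {3,4,5,7,8}->{3,4,5}; Y {3,4,7}->{4,7}
So after all 4 constraints: D(V) = {8,10}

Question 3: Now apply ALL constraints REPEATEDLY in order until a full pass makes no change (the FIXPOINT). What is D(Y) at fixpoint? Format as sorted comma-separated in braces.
pass 0 (initial): D(Y)={3,4,7}
pass 1: V {3,8,10}->{8,10}; Y {3,4,7}->{4,7}; Z {3,4,5,7,8,10}->{3,4,5}
pass 2: no change
Fixpoint after 2 passes: D(Y) = {4,7}

Answer: {4,7}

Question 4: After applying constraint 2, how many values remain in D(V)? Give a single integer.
Constraint 1 (Z < V) on D(Z)={3,4,5,7,8,10} D(V)={3,8,10}: Z {3,4,5,7,8,10}->{3,4,5,7,8}; V {3,8,10}->{8,10}
Constraint 2 (Z != Y) on D(Z)={3,4,5,7,8} D(Y)={3,4,7}: no change
So after constraint 2: D(V)={8,10}, size = 2

Answer: 2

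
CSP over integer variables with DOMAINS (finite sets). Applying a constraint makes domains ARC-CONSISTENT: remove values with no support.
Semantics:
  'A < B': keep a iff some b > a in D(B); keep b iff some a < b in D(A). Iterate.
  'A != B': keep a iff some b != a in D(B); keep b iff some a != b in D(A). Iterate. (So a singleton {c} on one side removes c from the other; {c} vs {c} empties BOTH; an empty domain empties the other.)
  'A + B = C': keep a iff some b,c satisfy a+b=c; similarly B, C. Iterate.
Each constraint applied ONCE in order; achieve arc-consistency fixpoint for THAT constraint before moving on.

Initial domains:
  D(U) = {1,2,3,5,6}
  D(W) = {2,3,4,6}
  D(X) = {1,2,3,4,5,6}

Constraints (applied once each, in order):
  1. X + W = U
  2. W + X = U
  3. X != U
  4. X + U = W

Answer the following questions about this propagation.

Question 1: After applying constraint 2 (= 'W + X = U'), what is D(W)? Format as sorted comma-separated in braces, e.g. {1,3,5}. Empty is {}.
Answer: {2,3,4}

Derivation:
Constraint 1 (X + W = U) on D(X)={1,2,3,4,5,6} D(W)={2,3,4,6} D(U)={1,2,3,5,6}: X {1,2,3,4,5,6}->{1,2,3,4}; W {2,3,4,6}->{2,3,4}; U {1,2,3,5,6}->{3,5,6}
Constraint 2 (W + X = U) on D(W)={2,3,4} D(X)={1,2,3,4} D(U)={3,5,6}: no change
So after constraint 2: D(W) = {2,3,4}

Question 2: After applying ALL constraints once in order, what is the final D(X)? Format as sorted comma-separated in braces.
Answer: {1}

Derivation:
Constraint 1 (X + W = U) on D(X)={1,2,3,4,5,6} D(W)={2,3,4,6} D(U)={1,2,3,5,6}: X {1,2,3,4,5,6}->{1,2,3,4}; W {2,3,4,6}->{2,3,4}; U {1,2,3,5,6}->{3,5,6}
Constraint 2 (W + X = U) on D(W)={2,3,4} D(X)={1,2,3,4} D(U)={3,5,6}: no change
Constraint 3 (X != U) on D(X)={1,2,3,4} D(U)={3,5,6}: no change
Constraint 4 (X + U = W) on D(X)={1,2,3,4} D(U)={3,5,6} D(W)={2,3,4}: X {1,2,3,4}->{1}; U {3,5,6}->{3}; W {2,3,4}->{4}
So after all 4 constraints: D(X) = {1}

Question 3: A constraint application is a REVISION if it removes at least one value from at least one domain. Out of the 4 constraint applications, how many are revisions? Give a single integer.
Constraint 1 (X + W = U) on D(X)={1,2,3,4,5,6} D(W)={2,3,4,6} D(U)={1,2,3,5,6}: X {1,2,3,4,5,6}->{1,2,3,4}; W {2,3,4,6}->{2,3,4}; U {1,2,3,5,6}->{3,5,6} => REVISION
Constraint 2 (W + X = U) on D(W)={2,3,4} D(X)={1,2,3,4} D(U)={3,5,6}: no change => not a revision
Constraint 3 (X != U) on D(X)={1,2,3,4} D(U)={3,5,6}: no change => not a revision
Constraint 4 (X + U = W) on D(X)={1,2,3,4} D(U)={3,5,6} D(W)={2,3,4}: X {1,2,3,4}->{1}; U {3,5,6}->{3}; W {2,3,4}->{4} => REVISION
Total revisions = 2

Answer: 2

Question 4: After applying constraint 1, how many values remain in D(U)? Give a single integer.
Constraint 1 (X + W = U) on D(X)={1,2,3,4,5,6} D(W)={2,3,4,6} D(U)={1,2,3,5,6}: X {1,2,3,4,5,6}->{1,2,3,4}; W {2,3,4,6}->{2,3,4}; U {1,2,3,5,6}->{3,5,6}
So after constraint 1: D(U)={3,5,6}, size = 3

Answer: 3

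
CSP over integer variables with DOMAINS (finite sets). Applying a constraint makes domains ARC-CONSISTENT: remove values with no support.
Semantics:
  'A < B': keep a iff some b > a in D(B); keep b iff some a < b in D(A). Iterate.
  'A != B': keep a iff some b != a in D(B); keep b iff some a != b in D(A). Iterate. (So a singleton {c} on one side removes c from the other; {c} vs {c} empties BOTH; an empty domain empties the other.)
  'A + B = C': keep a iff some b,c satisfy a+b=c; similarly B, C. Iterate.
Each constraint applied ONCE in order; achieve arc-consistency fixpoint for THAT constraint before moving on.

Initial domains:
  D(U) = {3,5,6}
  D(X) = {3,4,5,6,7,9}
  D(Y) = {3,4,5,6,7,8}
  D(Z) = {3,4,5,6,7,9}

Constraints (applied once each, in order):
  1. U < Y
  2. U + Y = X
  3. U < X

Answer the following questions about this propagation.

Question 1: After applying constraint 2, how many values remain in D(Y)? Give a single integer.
Answer: 2

Derivation:
Constraint 1 (U < Y) on D(U)={3,5,6} D(Y)={3,4,5,6,7,8}: Y {3,4,5,6,7,8}->{4,5,6,7,8}
Constraint 2 (U + Y = X) on D(U)={3,5,6} D(Y)={4,5,6,7,8} D(X)={3,4,5,6,7,9}: U {3,5,6}->{3,5}; Y {4,5,6,7,8}->{4,6}; X {3,4,5,6,7,9}->{7,9}
So after constraint 2: D(Y)={4,6}, size = 2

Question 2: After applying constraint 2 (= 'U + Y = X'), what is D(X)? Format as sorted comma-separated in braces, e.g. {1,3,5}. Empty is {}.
Constraint 1 (U < Y) on D(U)={3,5,6} D(Y)={3,4,5,6,7,8}: Y {3,4,5,6,7,8}->{4,5,6,7,8}
Constraint 2 (U + Y = X) on D(U)={3,5,6} D(Y)={4,5,6,7,8} D(X)={3,4,5,6,7,9}: U {3,5,6}->{3,5}; Y {4,5,6,7,8}->{4,6}; X {3,4,5,6,7,9}->{7,9}
So after constraint 2: D(X) = {7,9}

Answer: {7,9}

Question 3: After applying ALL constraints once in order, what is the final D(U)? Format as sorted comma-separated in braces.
Answer: {3,5}

Derivation:
Constraint 1 (U < Y) on D(U)={3,5,6} D(Y)={3,4,5,6,7,8}: Y {3,4,5,6,7,8}->{4,5,6,7,8}
Constraint 2 (U + Y = X) on D(U)={3,5,6} D(Y)={4,5,6,7,8} D(X)={3,4,5,6,7,9}: U {3,5,6}->{3,5}; Y {4,5,6,7,8}->{4,6}; X {3,4,5,6,7,9}->{7,9}
Constraint 3 (U < X) on D(U)={3,5} D(X)={7,9}: no change
So after all 3 constraints: D(U) = {3,5}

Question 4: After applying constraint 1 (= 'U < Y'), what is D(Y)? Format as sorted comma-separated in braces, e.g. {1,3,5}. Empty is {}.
Constraint 1 (U < Y) on D(U)={3,5,6} D(Y)={3,4,5,6,7,8}: Y {3,4,5,6,7,8}->{4,5,6,7,8}
So after constraint 1: D(Y) = {4,5,6,7,8}

Answer: {4,5,6,7,8}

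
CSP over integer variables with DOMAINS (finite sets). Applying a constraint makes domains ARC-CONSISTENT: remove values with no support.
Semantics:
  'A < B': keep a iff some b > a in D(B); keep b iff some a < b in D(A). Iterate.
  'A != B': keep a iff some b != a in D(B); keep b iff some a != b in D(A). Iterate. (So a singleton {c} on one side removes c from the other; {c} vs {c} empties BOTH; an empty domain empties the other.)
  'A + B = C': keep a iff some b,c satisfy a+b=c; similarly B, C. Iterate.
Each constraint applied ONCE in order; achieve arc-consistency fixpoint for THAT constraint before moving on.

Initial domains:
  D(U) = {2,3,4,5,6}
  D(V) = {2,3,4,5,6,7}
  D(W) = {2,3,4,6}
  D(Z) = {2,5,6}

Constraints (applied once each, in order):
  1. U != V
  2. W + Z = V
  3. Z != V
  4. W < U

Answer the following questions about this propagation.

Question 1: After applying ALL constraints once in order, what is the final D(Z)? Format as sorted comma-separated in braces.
Answer: {2,5}

Derivation:
Constraint 1 (U != V) on D(U)={2,3,4,5,6} D(V)={2,3,4,5,6,7}: no change
Constraint 2 (W + Z = V) on D(W)={2,3,4,6} D(Z)={2,5,6} D(V)={2,3,4,5,6,7}: W {2,3,4,6}->{2,3,4}; Z {2,5,6}->{2,5}; V {2,3,4,5,6,7}->{4,5,6,7}
Constraint 3 (Z != V) on D(Z)={2,5} D(V)={4,5,6,7}: no change
Constraint 4 (W < U) on D(W)={2,3,4} D(U)={2,3,4,5,6}: U {2,3,4,5,6}->{3,4,5,6}
So after all 4 constraints: D(Z) = {2,5}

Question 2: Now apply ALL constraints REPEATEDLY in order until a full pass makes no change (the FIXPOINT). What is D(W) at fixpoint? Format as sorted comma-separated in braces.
Answer: {2,3,4}

Derivation:
pass 0 (initial): D(W)={2,3,4,6}
pass 1: U {2,3,4,5,6}->{3,4,5,6}; V {2,3,4,5,6,7}->{4,5,6,7}; W {2,3,4,6}->{2,3,4}; Z {2,5,6}->{2,5}
pass 2: no change
Fixpoint after 2 passes: D(W) = {2,3,4}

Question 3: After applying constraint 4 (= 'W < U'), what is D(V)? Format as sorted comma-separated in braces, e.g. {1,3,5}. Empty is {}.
Constraint 1 (U != V) on D(U)={2,3,4,5,6} D(V)={2,3,4,5,6,7}: no change
Constraint 2 (W + Z = V) on D(W)={2,3,4,6} D(Z)={2,5,6} D(V)={2,3,4,5,6,7}: W {2,3,4,6}->{2,3,4}; Z {2,5,6}->{2,5}; V {2,3,4,5,6,7}->{4,5,6,7}
Constraint 3 (Z != V) on D(Z)={2,5} D(V)={4,5,6,7}: no change
Constraint 4 (W < U) on D(W)={2,3,4} D(U)={2,3,4,5,6}: U {2,3,4,5,6}->{3,4,5,6}
So after constraint 4: D(V) = {4,5,6,7}

Answer: {4,5,6,7}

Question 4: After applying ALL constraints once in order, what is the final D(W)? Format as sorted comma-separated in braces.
Constraint 1 (U != V) on D(U)={2,3,4,5,6} D(V)={2,3,4,5,6,7}: no change
Constraint 2 (W + Z = V) on D(W)={2,3,4,6} D(Z)={2,5,6} D(V)={2,3,4,5,6,7}: W {2,3,4,6}->{2,3,4}; Z {2,5,6}->{2,5}; V {2,3,4,5,6,7}->{4,5,6,7}
Constraint 3 (Z != V) on D(Z)={2,5} D(V)={4,5,6,7}: no change
Constraint 4 (W < U) on D(W)={2,3,4} D(U)={2,3,4,5,6}: U {2,3,4,5,6}->{3,4,5,6}
So after all 4 constraints: D(W) = {2,3,4}

Answer: {2,3,4}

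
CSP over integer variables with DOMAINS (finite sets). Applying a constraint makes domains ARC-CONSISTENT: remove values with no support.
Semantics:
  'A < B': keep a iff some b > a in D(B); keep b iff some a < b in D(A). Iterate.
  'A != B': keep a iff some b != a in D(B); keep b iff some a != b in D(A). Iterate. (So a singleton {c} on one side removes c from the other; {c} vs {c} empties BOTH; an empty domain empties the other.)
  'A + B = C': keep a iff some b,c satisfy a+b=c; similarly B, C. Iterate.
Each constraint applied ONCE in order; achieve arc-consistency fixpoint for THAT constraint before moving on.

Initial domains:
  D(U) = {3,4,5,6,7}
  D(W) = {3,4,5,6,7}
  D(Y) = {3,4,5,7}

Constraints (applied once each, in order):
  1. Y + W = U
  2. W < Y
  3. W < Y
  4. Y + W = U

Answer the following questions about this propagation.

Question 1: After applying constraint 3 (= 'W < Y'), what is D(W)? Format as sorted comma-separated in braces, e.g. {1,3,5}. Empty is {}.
Answer: {3}

Derivation:
Constraint 1 (Y + W = U) on D(Y)={3,4,5,7} D(W)={3,4,5,6,7} D(U)={3,4,5,6,7}: Y {3,4,5,7}->{3,4}; W {3,4,5,6,7}->{3,4}; U {3,4,5,6,7}->{6,7}
Constraint 2 (W < Y) on D(W)={3,4} D(Y)={3,4}: W {3,4}->{3}; Y {3,4}->{4}
Constraint 3 (W < Y) on D(W)={3} D(Y)={4}: no change
So after constraint 3: D(W) = {3}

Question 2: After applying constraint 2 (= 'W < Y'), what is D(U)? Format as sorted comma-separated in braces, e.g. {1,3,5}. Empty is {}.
Constraint 1 (Y + W = U) on D(Y)={3,4,5,7} D(W)={3,4,5,6,7} D(U)={3,4,5,6,7}: Y {3,4,5,7}->{3,4}; W {3,4,5,6,7}->{3,4}; U {3,4,5,6,7}->{6,7}
Constraint 2 (W < Y) on D(W)={3,4} D(Y)={3,4}: W {3,4}->{3}; Y {3,4}->{4}
So after constraint 2: D(U) = {6,7}

Answer: {6,7}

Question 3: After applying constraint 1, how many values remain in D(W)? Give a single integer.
Answer: 2

Derivation:
Constraint 1 (Y + W = U) on D(Y)={3,4,5,7} D(W)={3,4,5,6,7} D(U)={3,4,5,6,7}: Y {3,4,5,7}->{3,4}; W {3,4,5,6,7}->{3,4}; U {3,4,5,6,7}->{6,7}
So after constraint 1: D(W)={3,4}, size = 2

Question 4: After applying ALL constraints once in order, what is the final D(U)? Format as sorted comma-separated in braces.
Constraint 1 (Y + W = U) on D(Y)={3,4,5,7} D(W)={3,4,5,6,7} D(U)={3,4,5,6,7}: Y {3,4,5,7}->{3,4}; W {3,4,5,6,7}->{3,4}; U {3,4,5,6,7}->{6,7}
Constraint 2 (W < Y) on D(W)={3,4} D(Y)={3,4}: W {3,4}->{3}; Y {3,4}->{4}
Constraint 3 (W < Y) on D(W)={3} D(Y)={4}: no change
Constraint 4 (Y + W = U) on D(Y)={4} D(W)={3} D(U)={6,7}: U {6,7}->{7}
So after all 4 constraints: D(U) = {7}

Answer: {7}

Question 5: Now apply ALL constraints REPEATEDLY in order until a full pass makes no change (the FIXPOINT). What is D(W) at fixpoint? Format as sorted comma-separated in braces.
pass 0 (initial): D(W)={3,4,5,6,7}
pass 1: U {3,4,5,6,7}->{7}; W {3,4,5,6,7}->{3}; Y {3,4,5,7}->{4}
pass 2: no change
Fixpoint after 2 passes: D(W) = {3}

Answer: {3}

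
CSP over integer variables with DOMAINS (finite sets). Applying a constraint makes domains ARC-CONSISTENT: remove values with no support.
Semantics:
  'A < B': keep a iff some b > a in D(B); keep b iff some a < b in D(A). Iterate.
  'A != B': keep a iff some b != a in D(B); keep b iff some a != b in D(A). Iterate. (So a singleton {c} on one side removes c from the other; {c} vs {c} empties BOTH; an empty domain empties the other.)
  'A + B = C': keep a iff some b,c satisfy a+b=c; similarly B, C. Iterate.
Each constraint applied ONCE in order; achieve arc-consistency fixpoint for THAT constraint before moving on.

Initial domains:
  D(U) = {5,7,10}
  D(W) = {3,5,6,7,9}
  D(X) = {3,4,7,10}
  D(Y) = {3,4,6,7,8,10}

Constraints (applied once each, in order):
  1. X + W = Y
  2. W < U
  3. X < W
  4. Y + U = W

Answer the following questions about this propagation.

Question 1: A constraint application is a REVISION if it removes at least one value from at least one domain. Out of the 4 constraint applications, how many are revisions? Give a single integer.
Constraint 1 (X + W = Y) on D(X)={3,4,7,10} D(W)={3,5,6,7,9} D(Y)={3,4,6,7,8,10}: X {3,4,7,10}->{3,4,7}; W {3,5,6,7,9}->{3,5,6,7}; Y {3,4,6,7,8,10}->{6,7,8,10} => REVISION
Constraint 2 (W < U) on D(W)={3,5,6,7} D(U)={5,7,10}: no change => not a revision
Constraint 3 (X < W) on D(X)={3,4,7} D(W)={3,5,6,7}: X {3,4,7}->{3,4}; W {3,5,6,7}->{5,6,7} => REVISION
Constraint 4 (Y + U = W) on D(Y)={6,7,8,10} D(U)={5,7,10} D(W)={5,6,7}: Y {6,7,8,10}->{}; U {5,7,10}->{}; W {5,6,7}->{} => REVISION
Total revisions = 3

Answer: 3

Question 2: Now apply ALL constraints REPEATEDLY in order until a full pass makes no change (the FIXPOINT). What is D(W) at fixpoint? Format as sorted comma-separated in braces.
pass 0 (initial): D(W)={3,5,6,7,9}
pass 1: U {5,7,10}->{}; W {3,5,6,7,9}->{}; X {3,4,7,10}->{3,4}; Y {3,4,6,7,8,10}->{}
pass 2: X {3,4}->{}
pass 3: no change
Fixpoint after 3 passes: D(W) = {}

Answer: {}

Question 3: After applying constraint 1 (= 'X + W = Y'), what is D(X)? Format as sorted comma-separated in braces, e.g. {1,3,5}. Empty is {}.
Answer: {3,4,7}

Derivation:
Constraint 1 (X + W = Y) on D(X)={3,4,7,10} D(W)={3,5,6,7,9} D(Y)={3,4,6,7,8,10}: X {3,4,7,10}->{3,4,7}; W {3,5,6,7,9}->{3,5,6,7}; Y {3,4,6,7,8,10}->{6,7,8,10}
So after constraint 1: D(X) = {3,4,7}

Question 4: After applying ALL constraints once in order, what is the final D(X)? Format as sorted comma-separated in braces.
Constraint 1 (X + W = Y) on D(X)={3,4,7,10} D(W)={3,5,6,7,9} D(Y)={3,4,6,7,8,10}: X {3,4,7,10}->{3,4,7}; W {3,5,6,7,9}->{3,5,6,7}; Y {3,4,6,7,8,10}->{6,7,8,10}
Constraint 2 (W < U) on D(W)={3,5,6,7} D(U)={5,7,10}: no change
Constraint 3 (X < W) on D(X)={3,4,7} D(W)={3,5,6,7}: X {3,4,7}->{3,4}; W {3,5,6,7}->{5,6,7}
Constraint 4 (Y + U = W) on D(Y)={6,7,8,10} D(U)={5,7,10} D(W)={5,6,7}: Y {6,7,8,10}->{}; U {5,7,10}->{}; W {5,6,7}->{}
So after all 4 constraints: D(X) = {3,4}

Answer: {3,4}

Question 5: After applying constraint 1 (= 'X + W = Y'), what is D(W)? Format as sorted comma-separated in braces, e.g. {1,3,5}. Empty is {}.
Answer: {3,5,6,7}

Derivation:
Constraint 1 (X + W = Y) on D(X)={3,4,7,10} D(W)={3,5,6,7,9} D(Y)={3,4,6,7,8,10}: X {3,4,7,10}->{3,4,7}; W {3,5,6,7,9}->{3,5,6,7}; Y {3,4,6,7,8,10}->{6,7,8,10}
So after constraint 1: D(W) = {3,5,6,7}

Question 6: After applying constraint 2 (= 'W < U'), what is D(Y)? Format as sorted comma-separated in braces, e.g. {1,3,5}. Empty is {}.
Answer: {6,7,8,10}

Derivation:
Constraint 1 (X + W = Y) on D(X)={3,4,7,10} D(W)={3,5,6,7,9} D(Y)={3,4,6,7,8,10}: X {3,4,7,10}->{3,4,7}; W {3,5,6,7,9}->{3,5,6,7}; Y {3,4,6,7,8,10}->{6,7,8,10}
Constraint 2 (W < U) on D(W)={3,5,6,7} D(U)={5,7,10}: no change
So after constraint 2: D(Y) = {6,7,8,10}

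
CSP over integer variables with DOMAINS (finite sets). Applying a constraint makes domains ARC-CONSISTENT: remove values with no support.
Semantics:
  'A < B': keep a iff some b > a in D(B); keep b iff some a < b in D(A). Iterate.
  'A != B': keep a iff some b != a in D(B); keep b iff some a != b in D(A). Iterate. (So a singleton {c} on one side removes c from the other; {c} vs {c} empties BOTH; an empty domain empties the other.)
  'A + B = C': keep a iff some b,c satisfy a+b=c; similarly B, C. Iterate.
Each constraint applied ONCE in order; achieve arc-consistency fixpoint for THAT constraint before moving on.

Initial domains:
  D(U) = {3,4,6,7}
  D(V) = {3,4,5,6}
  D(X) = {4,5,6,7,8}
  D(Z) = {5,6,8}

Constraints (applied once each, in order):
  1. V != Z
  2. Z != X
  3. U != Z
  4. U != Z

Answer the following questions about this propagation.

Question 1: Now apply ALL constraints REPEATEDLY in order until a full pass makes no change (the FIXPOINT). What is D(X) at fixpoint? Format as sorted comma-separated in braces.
Answer: {4,5,6,7,8}

Derivation:
pass 0 (initial): D(X)={4,5,6,7,8}
pass 1: no change
Fixpoint after 1 passes: D(X) = {4,5,6,7,8}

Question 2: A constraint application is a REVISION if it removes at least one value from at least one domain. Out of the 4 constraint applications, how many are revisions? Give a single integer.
Answer: 0

Derivation:
Constraint 1 (V != Z) on D(V)={3,4,5,6} D(Z)={5,6,8}: no change => not a revision
Constraint 2 (Z != X) on D(Z)={5,6,8} D(X)={4,5,6,7,8}: no change => not a revision
Constraint 3 (U != Z) on D(U)={3,4,6,7} D(Z)={5,6,8}: no change => not a revision
Constraint 4 (U != Z) on D(U)={3,4,6,7} D(Z)={5,6,8}: no change => not a revision
Total revisions = 0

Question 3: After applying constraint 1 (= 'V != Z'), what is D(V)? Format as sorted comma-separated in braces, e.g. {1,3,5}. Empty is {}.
Constraint 1 (V != Z) on D(V)={3,4,5,6} D(Z)={5,6,8}: no change
So after constraint 1: D(V) = {3,4,5,6}

Answer: {3,4,5,6}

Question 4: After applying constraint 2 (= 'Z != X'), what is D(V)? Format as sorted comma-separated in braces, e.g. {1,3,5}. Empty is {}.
Constraint 1 (V != Z) on D(V)={3,4,5,6} D(Z)={5,6,8}: no change
Constraint 2 (Z != X) on D(Z)={5,6,8} D(X)={4,5,6,7,8}: no change
So after constraint 2: D(V) = {3,4,5,6}

Answer: {3,4,5,6}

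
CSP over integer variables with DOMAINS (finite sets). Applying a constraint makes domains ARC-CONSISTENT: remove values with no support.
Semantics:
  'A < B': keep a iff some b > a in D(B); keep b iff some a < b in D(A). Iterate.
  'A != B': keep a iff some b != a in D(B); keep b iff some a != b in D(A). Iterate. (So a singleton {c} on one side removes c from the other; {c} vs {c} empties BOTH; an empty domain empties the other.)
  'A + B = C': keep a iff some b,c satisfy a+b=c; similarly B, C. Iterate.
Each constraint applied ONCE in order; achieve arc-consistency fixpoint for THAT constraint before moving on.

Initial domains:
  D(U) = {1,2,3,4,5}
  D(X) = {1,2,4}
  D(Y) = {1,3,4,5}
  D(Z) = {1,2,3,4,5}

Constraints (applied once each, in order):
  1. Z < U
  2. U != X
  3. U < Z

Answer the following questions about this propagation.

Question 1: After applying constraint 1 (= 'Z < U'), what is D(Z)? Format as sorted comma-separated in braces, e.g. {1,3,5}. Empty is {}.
Answer: {1,2,3,4}

Derivation:
Constraint 1 (Z < U) on D(Z)={1,2,3,4,5} D(U)={1,2,3,4,5}: Z {1,2,3,4,5}->{1,2,3,4}; U {1,2,3,4,5}->{2,3,4,5}
So after constraint 1: D(Z) = {1,2,3,4}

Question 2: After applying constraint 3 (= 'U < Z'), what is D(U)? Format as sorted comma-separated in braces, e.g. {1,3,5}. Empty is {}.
Answer: {2,3}

Derivation:
Constraint 1 (Z < U) on D(Z)={1,2,3,4,5} D(U)={1,2,3,4,5}: Z {1,2,3,4,5}->{1,2,3,4}; U {1,2,3,4,5}->{2,3,4,5}
Constraint 2 (U != X) on D(U)={2,3,4,5} D(X)={1,2,4}: no change
Constraint 3 (U < Z) on D(U)={2,3,4,5} D(Z)={1,2,3,4}: U {2,3,4,5}->{2,3}; Z {1,2,3,4}->{3,4}
So after constraint 3: D(U) = {2,3}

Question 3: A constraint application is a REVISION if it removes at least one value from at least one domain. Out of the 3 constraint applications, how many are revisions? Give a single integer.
Constraint 1 (Z < U) on D(Z)={1,2,3,4,5} D(U)={1,2,3,4,5}: Z {1,2,3,4,5}->{1,2,3,4}; U {1,2,3,4,5}->{2,3,4,5} => REVISION
Constraint 2 (U != X) on D(U)={2,3,4,5} D(X)={1,2,4}: no change => not a revision
Constraint 3 (U < Z) on D(U)={2,3,4,5} D(Z)={1,2,3,4}: U {2,3,4,5}->{2,3}; Z {1,2,3,4}->{3,4} => REVISION
Total revisions = 2

Answer: 2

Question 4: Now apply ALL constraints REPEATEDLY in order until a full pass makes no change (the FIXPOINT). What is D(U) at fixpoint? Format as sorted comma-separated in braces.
Answer: {}

Derivation:
pass 0 (initial): D(U)={1,2,3,4,5}
pass 1: U {1,2,3,4,5}->{2,3}; Z {1,2,3,4,5}->{3,4}
pass 2: U {2,3}->{}; X {1,2,4}->{}; Z {3,4}->{}
pass 3: no change
Fixpoint after 3 passes: D(U) = {}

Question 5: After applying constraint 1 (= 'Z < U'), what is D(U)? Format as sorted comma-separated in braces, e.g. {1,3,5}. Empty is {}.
Answer: {2,3,4,5}

Derivation:
Constraint 1 (Z < U) on D(Z)={1,2,3,4,5} D(U)={1,2,3,4,5}: Z {1,2,3,4,5}->{1,2,3,4}; U {1,2,3,4,5}->{2,3,4,5}
So after constraint 1: D(U) = {2,3,4,5}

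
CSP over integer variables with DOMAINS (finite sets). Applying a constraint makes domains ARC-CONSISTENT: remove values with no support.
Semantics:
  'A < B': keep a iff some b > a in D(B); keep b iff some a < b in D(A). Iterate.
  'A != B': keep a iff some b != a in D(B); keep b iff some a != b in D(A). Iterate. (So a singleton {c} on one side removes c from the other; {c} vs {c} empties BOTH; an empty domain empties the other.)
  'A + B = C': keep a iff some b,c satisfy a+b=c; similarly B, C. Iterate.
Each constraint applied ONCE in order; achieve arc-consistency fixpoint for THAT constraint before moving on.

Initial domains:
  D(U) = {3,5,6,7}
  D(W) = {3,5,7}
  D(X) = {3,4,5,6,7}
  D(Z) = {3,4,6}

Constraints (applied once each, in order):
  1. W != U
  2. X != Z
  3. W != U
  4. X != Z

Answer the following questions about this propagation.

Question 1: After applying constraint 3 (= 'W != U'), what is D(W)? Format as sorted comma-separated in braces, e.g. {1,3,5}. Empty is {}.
Answer: {3,5,7}

Derivation:
Constraint 1 (W != U) on D(W)={3,5,7} D(U)={3,5,6,7}: no change
Constraint 2 (X != Z) on D(X)={3,4,5,6,7} D(Z)={3,4,6}: no change
Constraint 3 (W != U) on D(W)={3,5,7} D(U)={3,5,6,7}: no change
So after constraint 3: D(W) = {3,5,7}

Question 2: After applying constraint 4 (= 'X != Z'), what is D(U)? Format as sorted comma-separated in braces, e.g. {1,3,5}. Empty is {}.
Answer: {3,5,6,7}

Derivation:
Constraint 1 (W != U) on D(W)={3,5,7} D(U)={3,5,6,7}: no change
Constraint 2 (X != Z) on D(X)={3,4,5,6,7} D(Z)={3,4,6}: no change
Constraint 3 (W != U) on D(W)={3,5,7} D(U)={3,5,6,7}: no change
Constraint 4 (X != Z) on D(X)={3,4,5,6,7} D(Z)={3,4,6}: no change
So after constraint 4: D(U) = {3,5,6,7}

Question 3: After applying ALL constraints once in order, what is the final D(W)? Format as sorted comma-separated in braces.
Answer: {3,5,7}

Derivation:
Constraint 1 (W != U) on D(W)={3,5,7} D(U)={3,5,6,7}: no change
Constraint 2 (X != Z) on D(X)={3,4,5,6,7} D(Z)={3,4,6}: no change
Constraint 3 (W != U) on D(W)={3,5,7} D(U)={3,5,6,7}: no change
Constraint 4 (X != Z) on D(X)={3,4,5,6,7} D(Z)={3,4,6}: no change
So after all 4 constraints: D(W) = {3,5,7}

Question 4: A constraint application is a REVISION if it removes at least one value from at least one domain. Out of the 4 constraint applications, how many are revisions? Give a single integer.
Constraint 1 (W != U) on D(W)={3,5,7} D(U)={3,5,6,7}: no change => not a revision
Constraint 2 (X != Z) on D(X)={3,4,5,6,7} D(Z)={3,4,6}: no change => not a revision
Constraint 3 (W != U) on D(W)={3,5,7} D(U)={3,5,6,7}: no change => not a revision
Constraint 4 (X != Z) on D(X)={3,4,5,6,7} D(Z)={3,4,6}: no change => not a revision
Total revisions = 0

Answer: 0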